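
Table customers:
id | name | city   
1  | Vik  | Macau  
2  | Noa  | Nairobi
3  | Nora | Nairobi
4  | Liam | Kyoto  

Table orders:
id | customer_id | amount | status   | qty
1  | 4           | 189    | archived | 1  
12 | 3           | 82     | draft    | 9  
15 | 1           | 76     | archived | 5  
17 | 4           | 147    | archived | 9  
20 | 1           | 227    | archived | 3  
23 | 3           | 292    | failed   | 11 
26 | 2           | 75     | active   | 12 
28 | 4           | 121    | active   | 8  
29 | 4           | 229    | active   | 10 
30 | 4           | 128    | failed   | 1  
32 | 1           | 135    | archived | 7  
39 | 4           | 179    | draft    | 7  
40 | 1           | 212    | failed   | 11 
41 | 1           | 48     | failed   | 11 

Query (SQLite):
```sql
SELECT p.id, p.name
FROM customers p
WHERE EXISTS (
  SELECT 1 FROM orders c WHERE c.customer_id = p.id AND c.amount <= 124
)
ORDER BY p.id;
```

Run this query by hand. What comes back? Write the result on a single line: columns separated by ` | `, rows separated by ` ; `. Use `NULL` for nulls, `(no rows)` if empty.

For each customers row, check whether any orders with matching customer_id has amount <= 124.
Keep rows where that is true.

1 | Vik ; 2 | Noa ; 3 | Nora ; 4 | Liam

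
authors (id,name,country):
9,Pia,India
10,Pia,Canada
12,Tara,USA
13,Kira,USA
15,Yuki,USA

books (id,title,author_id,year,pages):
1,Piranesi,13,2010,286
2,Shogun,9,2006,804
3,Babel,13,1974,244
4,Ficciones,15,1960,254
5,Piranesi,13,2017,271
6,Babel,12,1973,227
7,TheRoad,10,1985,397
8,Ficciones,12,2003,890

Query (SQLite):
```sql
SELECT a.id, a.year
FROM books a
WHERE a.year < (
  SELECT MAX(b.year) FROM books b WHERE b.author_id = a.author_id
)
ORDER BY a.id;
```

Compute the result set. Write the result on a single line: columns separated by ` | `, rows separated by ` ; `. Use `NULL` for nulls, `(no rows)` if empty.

1 | 2010 ; 3 | 1974 ; 6 | 1973

For each books row a, compute MAX(year) over rows sharing a.author_id.
Keep row a if a.year < that per-group MAX.
  author_id=9: MAX(year) = 2006
  author_id=10: MAX(year) = 1985
  author_id=12: MAX(year) = 2003
  author_id=13: MAX(year) = 2017
  author_id=15: MAX(year) = 1960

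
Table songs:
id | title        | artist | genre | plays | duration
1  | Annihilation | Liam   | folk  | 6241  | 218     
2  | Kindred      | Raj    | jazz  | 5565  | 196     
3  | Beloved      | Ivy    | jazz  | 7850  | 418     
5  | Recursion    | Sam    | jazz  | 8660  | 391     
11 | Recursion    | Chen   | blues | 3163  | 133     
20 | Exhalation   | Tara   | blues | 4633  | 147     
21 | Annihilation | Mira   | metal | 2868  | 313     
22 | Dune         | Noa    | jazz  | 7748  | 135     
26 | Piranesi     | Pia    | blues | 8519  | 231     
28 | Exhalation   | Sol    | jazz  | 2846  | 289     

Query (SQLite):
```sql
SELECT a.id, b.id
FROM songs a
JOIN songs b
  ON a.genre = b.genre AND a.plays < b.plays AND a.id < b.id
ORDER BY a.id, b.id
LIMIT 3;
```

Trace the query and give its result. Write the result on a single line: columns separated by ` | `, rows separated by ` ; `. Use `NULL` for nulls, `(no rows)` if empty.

Pairs (a,b) with same genre, a.plays < b.plays, a.id < b.id.
genre groups: blues:{11,20,26} folk:{1} jazz:{2,3,5,22,28} metal:{21}
Ordered by (a.id, b.id); first 3.

2 | 3 ; 2 | 5 ; 2 | 22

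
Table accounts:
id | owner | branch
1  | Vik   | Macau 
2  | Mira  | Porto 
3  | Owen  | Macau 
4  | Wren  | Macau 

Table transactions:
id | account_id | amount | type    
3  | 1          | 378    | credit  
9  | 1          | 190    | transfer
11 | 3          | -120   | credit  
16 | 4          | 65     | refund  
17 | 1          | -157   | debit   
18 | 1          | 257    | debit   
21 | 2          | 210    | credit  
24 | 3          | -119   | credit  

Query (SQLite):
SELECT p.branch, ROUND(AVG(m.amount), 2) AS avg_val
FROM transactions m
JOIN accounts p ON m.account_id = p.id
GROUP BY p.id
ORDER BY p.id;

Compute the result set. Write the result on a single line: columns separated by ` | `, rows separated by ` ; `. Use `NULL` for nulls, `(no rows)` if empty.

Macau | 167 ; Porto | 210 ; Macau | -119.5 ; Macau | 65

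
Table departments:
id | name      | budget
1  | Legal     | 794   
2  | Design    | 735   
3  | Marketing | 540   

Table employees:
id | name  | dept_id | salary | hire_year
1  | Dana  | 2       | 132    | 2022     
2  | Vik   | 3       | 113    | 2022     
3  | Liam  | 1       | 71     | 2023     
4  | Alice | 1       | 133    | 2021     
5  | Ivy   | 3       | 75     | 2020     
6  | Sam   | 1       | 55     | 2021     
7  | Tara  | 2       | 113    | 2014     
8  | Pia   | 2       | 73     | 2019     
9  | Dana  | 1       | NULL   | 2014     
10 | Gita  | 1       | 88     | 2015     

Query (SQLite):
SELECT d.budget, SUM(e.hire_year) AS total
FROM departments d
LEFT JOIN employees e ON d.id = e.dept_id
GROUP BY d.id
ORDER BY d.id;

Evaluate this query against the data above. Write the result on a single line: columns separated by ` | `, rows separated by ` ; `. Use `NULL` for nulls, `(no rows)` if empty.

LEFT JOIN keeps every departments row; unmatched ones get NULL for employees columns.
Group by departments.id and compute SUM(e.hire_year). SUM over an all-NULL group is NULL.
  1: ids {3, 4, 6, 9, 10} → SUM(e.hire_year)=10094
  2: ids {1, 7, 8} → SUM(e.hire_year)=6055
  3: ids {2, 5} → SUM(e.hire_year)=4042

794 | 10094 ; 735 | 6055 ; 540 | 4042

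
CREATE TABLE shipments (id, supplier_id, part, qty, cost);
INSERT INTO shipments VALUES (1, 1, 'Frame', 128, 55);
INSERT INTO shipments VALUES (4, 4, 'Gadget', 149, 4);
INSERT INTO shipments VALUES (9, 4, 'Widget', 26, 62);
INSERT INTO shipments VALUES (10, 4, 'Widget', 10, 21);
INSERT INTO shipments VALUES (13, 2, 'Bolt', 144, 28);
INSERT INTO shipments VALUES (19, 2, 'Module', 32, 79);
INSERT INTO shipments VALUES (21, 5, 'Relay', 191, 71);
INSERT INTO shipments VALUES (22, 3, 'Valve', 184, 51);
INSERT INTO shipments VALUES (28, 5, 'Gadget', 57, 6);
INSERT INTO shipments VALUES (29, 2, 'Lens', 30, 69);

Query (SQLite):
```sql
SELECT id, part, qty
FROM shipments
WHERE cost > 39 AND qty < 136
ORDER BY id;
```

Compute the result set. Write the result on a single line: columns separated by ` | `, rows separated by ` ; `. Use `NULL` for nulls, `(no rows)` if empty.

cost > 39: ids {1, 9, 19, 21, 22, 29}
qty < 136: ids {1, 9, 10, 19, 28, 29}
Combine with AND.

1 | Frame | 128 ; 9 | Widget | 26 ; 19 | Module | 32 ; 29 | Lens | 30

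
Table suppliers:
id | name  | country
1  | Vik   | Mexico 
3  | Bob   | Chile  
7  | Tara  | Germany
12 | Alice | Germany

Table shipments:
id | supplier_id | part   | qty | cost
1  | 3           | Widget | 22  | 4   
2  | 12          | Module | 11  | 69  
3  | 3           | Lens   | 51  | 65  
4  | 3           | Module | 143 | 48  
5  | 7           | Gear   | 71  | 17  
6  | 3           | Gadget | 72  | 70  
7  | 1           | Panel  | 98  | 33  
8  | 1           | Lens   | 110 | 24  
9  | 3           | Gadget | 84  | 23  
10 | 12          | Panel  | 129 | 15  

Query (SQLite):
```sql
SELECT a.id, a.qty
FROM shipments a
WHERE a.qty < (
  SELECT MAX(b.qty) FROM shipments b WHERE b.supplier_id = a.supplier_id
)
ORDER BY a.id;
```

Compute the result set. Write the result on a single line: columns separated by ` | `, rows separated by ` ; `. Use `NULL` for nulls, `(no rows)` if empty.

For each shipments row a, compute MAX(qty) over rows sharing a.supplier_id.
Keep row a if a.qty < that per-group MAX.
  supplier_id=1: MAX(qty) = 110
  supplier_id=3: MAX(qty) = 143
  supplier_id=7: MAX(qty) = 71
  supplier_id=12: MAX(qty) = 129

1 | 22 ; 2 | 11 ; 3 | 51 ; 6 | 72 ; 7 | 98 ; 9 | 84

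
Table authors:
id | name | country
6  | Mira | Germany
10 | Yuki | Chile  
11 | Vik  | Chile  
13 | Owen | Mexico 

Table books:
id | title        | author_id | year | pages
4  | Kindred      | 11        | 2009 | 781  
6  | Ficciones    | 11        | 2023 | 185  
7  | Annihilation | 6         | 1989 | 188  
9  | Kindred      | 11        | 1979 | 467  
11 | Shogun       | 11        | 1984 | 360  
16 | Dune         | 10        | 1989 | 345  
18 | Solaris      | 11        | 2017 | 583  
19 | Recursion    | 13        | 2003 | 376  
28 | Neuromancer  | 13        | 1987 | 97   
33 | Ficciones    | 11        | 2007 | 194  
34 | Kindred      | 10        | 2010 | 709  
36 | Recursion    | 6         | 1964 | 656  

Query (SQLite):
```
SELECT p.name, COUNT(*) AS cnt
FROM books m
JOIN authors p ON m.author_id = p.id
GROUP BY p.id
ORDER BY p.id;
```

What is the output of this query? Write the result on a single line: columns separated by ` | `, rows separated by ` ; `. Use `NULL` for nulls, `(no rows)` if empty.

Join each books row to its authors via author_id.
Group joined rows by authors.id; compute COUNT(*) per group.
  6: ids {7, 36} → COUNT(*)=2
  10: ids {16, 34} → COUNT(*)=2
  11: ids {4, 6, 9, 11, 18, 33} → COUNT(*)=6
  13: ids {19, 28} → COUNT(*)=2

Mira | 2 ; Yuki | 2 ; Vik | 6 ; Owen | 2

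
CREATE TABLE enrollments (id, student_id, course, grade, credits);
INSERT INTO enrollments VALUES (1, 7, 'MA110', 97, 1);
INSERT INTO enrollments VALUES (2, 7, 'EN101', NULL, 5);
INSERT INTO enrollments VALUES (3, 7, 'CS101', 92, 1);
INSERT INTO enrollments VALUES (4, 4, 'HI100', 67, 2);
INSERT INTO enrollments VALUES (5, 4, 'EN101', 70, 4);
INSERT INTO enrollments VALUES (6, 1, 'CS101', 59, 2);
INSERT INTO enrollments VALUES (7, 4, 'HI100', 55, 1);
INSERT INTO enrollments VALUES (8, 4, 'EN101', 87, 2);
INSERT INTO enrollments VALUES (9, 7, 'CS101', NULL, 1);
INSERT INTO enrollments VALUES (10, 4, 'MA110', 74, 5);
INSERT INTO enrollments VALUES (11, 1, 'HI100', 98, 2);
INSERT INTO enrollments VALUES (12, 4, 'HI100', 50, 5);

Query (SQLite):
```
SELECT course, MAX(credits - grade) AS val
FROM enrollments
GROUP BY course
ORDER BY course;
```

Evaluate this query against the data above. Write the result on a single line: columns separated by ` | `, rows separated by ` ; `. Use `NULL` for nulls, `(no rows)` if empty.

CS101 | -57 ; EN101 | -66 ; HI100 | -45 ; MA110 | -69

For each row compute credits - grade.
Group by course; take MAX of the expression per group.
  CS101: ids {3, 6, 9} → MAX(credits - grade)=-57
  EN101: ids {2, 5, 8} → MAX(credits - grade)=-66
  HI100: ids {4, 7, 11, 12} → MAX(credits - grade)=-45
  MA110: ids {1, 10} → MAX(credits - grade)=-69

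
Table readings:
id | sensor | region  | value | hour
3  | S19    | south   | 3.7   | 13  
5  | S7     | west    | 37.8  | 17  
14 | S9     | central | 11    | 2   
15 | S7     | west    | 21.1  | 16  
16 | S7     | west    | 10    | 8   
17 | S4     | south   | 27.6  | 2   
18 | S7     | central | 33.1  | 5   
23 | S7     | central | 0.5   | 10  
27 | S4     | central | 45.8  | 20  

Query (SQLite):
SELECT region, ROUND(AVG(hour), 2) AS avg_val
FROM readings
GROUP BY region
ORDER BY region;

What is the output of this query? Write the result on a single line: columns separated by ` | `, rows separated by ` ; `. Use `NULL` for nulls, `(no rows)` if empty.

central | 9.25 ; south | 7.5 ; west | 13.67

Partition readings by region; compute ROUND(AVG(hour), 2) within each group.
  central: ids {14, 18, 23, 27} → ROUND(AVG(hour), 2)=9.25
  south: ids {3, 17} → ROUND(AVG(hour), 2)=7.5
  west: ids {5, 15, 16} → ROUND(AVG(hour), 2)=13.67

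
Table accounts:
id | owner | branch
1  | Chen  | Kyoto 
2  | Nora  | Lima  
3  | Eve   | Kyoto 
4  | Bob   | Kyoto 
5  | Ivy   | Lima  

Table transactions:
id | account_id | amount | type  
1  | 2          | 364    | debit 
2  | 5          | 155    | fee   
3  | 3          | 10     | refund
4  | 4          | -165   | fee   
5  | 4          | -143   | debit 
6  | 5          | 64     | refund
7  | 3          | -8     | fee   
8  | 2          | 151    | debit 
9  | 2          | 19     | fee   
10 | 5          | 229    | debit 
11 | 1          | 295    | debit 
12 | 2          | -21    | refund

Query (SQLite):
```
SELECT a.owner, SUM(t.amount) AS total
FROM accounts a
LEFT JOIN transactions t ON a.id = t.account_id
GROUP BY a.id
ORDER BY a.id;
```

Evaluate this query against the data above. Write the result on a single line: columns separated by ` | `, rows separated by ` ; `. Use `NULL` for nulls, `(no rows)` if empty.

LEFT JOIN keeps every accounts row; unmatched ones get NULL for transactions columns.
Group by accounts.id and compute SUM(t.amount). SUM over an all-NULL group is NULL.
  1: ids {11} → SUM(t.amount)=295
  2: ids {1, 8, 9, 12} → SUM(t.amount)=513
  3: ids {3, 7} → SUM(t.amount)=2
  4: ids {4, 5} → SUM(t.amount)=-308
  5: ids {2, 6, 10} → SUM(t.amount)=448

Chen | 295 ; Nora | 513 ; Eve | 2 ; Bob | -308 ; Ivy | 448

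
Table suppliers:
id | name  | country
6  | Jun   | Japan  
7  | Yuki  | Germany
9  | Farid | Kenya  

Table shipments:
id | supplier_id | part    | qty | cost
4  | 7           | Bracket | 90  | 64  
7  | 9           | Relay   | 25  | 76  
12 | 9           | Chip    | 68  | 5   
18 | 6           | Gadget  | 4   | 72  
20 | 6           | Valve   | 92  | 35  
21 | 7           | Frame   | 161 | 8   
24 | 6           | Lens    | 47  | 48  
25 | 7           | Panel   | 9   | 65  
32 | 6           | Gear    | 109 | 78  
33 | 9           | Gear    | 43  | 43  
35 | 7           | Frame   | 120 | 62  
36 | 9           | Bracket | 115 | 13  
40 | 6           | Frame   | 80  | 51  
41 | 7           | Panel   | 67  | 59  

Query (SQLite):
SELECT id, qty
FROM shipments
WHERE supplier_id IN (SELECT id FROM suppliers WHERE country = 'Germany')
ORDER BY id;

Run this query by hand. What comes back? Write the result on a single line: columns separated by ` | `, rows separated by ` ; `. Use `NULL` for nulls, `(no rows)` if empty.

Inner query: suppliers.id where country = 'Germany'.
Outer: keep shipments rows whose supplier_id is in that set.
Inner query → {7}

4 | 90 ; 21 | 161 ; 25 | 9 ; 35 | 120 ; 41 | 67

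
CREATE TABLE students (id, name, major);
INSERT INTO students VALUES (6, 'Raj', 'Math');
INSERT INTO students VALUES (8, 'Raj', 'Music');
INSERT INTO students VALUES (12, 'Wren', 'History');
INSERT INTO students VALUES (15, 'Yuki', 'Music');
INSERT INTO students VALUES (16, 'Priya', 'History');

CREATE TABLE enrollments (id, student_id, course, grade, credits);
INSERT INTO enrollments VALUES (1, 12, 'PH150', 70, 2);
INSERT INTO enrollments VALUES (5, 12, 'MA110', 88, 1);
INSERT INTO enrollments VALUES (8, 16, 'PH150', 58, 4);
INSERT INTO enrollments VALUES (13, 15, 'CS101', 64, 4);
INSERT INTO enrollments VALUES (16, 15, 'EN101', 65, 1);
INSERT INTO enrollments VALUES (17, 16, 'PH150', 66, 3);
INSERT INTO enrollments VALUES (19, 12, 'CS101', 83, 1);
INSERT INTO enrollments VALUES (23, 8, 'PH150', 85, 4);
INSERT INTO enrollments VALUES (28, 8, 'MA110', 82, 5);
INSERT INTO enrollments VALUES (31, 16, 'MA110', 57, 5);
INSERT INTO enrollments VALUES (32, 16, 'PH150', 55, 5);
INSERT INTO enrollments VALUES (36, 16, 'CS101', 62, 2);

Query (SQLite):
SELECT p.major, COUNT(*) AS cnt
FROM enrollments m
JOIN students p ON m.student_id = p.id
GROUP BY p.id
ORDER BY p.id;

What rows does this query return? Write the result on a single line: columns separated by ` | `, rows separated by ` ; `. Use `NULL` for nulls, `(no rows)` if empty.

Join each enrollments row to its students via student_id.
Group joined rows by students.id; compute COUNT(*) per group.
  8: ids {23, 28} → COUNT(*)=2
  12: ids {1, 5, 19} → COUNT(*)=3
  15: ids {13, 16} → COUNT(*)=2
  16: ids {8, 17, 31, 32, 36} → COUNT(*)=5

Music | 2 ; History | 3 ; Music | 2 ; History | 5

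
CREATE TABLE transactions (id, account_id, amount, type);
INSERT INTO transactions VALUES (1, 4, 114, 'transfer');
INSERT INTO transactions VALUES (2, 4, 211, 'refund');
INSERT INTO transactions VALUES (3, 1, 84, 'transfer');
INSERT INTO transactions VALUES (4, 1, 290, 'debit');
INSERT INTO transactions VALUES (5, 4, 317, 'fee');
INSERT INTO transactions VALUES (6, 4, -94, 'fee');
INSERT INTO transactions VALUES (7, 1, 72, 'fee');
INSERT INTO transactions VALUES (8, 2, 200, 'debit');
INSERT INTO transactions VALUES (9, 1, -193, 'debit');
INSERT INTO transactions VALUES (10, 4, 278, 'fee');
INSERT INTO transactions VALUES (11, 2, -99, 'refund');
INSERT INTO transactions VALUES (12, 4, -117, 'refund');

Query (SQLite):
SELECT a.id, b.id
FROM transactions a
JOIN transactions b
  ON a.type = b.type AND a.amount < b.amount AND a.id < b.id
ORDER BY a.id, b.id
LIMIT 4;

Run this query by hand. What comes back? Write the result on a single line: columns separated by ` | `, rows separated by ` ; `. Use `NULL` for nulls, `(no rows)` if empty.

Pairs (a,b) with same type, a.amount < b.amount, a.id < b.id.
type groups: debit:{4,8,9} fee:{5,6,7,10} refund:{2,11,12} transfer:{1,3}
Ordered by (a.id, b.id); first 4.

6 | 7 ; 6 | 10 ; 7 | 10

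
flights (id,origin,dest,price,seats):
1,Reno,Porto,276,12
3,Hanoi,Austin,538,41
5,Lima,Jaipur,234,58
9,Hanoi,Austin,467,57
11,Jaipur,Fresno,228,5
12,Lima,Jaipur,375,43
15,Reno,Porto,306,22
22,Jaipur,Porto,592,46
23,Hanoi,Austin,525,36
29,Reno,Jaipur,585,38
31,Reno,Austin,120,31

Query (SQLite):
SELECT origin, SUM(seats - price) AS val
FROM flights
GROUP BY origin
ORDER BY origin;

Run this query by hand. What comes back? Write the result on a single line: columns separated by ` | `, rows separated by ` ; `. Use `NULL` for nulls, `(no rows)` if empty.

Hanoi | -1396 ; Jaipur | -769 ; Lima | -508 ; Reno | -1184

For each row compute seats - price.
Group by origin; take SUM of the expression per group.
  Hanoi: ids {3, 9, 23} → SUM(seats - price)=-1396
  Jaipur: ids {11, 22} → SUM(seats - price)=-769
  Lima: ids {5, 12} → SUM(seats - price)=-508
  Reno: ids {1, 15, 29, 31} → SUM(seats - price)=-1184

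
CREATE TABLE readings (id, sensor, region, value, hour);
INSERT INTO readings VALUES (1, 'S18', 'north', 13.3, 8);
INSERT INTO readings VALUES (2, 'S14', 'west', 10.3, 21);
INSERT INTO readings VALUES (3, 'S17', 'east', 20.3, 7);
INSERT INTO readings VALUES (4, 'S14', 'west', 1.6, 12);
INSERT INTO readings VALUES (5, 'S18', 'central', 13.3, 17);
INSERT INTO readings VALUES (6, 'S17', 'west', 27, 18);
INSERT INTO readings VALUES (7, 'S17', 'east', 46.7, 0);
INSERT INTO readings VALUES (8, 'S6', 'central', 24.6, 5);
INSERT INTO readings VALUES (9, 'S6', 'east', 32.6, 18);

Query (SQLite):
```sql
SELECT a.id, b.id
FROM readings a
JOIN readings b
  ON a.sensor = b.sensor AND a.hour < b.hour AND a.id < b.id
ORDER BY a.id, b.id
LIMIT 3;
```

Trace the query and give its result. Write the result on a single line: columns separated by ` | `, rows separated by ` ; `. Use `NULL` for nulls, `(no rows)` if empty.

1 | 5 ; 3 | 6 ; 8 | 9

Pairs (a,b) with same sensor, a.hour < b.hour, a.id < b.id.
sensor groups: S14:{2,4} S17:{3,6,7} S18:{1,5} S6:{8,9}
Ordered by (a.id, b.id); first 3.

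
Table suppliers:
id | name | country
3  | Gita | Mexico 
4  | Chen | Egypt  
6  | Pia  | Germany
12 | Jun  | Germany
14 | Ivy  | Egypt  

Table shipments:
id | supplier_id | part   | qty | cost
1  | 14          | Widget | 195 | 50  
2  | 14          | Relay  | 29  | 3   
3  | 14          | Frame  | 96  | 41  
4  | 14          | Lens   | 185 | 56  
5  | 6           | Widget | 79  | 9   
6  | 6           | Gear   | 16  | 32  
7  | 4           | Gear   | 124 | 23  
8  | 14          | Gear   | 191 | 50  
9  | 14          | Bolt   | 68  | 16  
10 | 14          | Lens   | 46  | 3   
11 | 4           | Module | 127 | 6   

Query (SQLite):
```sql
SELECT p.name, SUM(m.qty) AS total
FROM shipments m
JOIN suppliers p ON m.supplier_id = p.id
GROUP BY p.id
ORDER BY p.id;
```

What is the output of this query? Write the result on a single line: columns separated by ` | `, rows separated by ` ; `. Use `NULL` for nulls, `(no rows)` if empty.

Chen | 251 ; Pia | 95 ; Ivy | 810

Join each shipments row to its suppliers via supplier_id.
Group joined rows by suppliers.id; compute SUM(m.qty) per group.
  4: ids {7, 11} → SUM(m.qty)=251
  6: ids {5, 6} → SUM(m.qty)=95
  14: ids {1, 2, 3, 4, 8, 9, 10} → SUM(m.qty)=810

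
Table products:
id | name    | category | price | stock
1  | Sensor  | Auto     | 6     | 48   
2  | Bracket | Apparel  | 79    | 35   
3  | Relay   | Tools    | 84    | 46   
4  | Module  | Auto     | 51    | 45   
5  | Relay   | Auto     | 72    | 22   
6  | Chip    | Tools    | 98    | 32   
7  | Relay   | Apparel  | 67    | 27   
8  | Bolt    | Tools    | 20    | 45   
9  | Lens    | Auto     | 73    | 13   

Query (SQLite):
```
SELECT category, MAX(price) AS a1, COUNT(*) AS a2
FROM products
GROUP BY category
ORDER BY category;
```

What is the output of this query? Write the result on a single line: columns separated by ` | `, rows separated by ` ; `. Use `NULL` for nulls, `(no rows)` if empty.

Group products by category.
Per group compute: MAX(price), COUNT(*).
  Apparel: ids {2, 7} → MAX(price)=79, COUNT(*)=2
  Auto: ids {1, 4, 5, 9} → MAX(price)=73, COUNT(*)=4
  Tools: ids {3, 6, 8} → MAX(price)=98, COUNT(*)=3

Apparel | 79 | 2 ; Auto | 73 | 4 ; Tools | 98 | 3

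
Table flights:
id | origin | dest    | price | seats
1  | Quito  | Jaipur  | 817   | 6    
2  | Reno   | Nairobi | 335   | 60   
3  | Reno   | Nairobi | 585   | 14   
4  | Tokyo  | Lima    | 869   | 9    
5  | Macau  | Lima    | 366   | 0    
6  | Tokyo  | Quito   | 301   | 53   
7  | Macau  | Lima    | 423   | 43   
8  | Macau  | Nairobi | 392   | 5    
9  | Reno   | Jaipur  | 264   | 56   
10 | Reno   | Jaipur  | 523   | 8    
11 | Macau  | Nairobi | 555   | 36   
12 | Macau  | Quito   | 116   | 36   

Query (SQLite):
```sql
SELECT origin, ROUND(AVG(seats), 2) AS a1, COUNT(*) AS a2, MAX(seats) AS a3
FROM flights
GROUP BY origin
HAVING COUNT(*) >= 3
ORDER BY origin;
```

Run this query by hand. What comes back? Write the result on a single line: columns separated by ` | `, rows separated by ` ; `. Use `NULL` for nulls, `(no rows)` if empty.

Macau | 24 | 5 | 43 ; Reno | 34.5 | 4 | 60

Group flights by origin.
Per group compute: ROUND(AVG(seats), 2), COUNT(*), MAX(seats).
HAVING: drop groups with fewer than 3 rows.
  Macau: ids {5, 7, 8, 11, 12} → ROUND(AVG(seats), 2)=24, COUNT(*)=5, MAX(seats)=43
  Quito: ids {1} → ROUND(AVG(seats), 2)=6, COUNT(*)=1, MAX(seats)=6
  Reno: ids {2, 3, 9, 10} → ROUND(AVG(seats), 2)=34.5, COUNT(*)=4, MAX(seats)=60
  Tokyo: ids {4, 6} → ROUND(AVG(seats), 2)=31, COUNT(*)=2, MAX(seats)=53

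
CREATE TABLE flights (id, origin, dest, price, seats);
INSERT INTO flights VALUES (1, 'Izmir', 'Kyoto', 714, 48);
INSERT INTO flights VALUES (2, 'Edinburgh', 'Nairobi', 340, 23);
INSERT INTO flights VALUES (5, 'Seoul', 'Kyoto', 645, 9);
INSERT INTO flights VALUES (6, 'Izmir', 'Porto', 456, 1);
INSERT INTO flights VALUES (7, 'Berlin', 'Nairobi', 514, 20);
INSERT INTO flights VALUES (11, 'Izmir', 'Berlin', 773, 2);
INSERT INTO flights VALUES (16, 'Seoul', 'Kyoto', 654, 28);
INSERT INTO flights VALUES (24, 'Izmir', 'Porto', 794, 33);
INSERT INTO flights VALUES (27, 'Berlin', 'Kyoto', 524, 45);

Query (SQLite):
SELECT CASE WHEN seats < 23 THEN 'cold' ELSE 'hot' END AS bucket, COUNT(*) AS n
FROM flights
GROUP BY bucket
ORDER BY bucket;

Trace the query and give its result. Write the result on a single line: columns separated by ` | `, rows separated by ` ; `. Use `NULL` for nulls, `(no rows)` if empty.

Bucket rows by seats < 23 → 'cold' else 'hot'; count each bucket.

cold | 4 ; hot | 5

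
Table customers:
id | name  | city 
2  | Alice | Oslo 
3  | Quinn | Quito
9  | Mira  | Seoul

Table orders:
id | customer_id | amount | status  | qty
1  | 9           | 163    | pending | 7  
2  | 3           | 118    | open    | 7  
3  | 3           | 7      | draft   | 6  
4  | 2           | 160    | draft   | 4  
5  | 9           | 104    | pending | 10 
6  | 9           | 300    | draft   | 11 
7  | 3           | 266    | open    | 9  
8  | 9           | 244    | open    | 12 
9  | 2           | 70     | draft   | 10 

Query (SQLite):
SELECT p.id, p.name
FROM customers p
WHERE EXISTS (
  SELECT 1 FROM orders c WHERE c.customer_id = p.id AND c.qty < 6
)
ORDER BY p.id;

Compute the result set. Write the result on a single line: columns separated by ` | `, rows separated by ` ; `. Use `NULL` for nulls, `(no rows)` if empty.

2 | Alice

For each customers row, check whether any orders with matching customer_id has qty < 6.
Keep rows where that is true.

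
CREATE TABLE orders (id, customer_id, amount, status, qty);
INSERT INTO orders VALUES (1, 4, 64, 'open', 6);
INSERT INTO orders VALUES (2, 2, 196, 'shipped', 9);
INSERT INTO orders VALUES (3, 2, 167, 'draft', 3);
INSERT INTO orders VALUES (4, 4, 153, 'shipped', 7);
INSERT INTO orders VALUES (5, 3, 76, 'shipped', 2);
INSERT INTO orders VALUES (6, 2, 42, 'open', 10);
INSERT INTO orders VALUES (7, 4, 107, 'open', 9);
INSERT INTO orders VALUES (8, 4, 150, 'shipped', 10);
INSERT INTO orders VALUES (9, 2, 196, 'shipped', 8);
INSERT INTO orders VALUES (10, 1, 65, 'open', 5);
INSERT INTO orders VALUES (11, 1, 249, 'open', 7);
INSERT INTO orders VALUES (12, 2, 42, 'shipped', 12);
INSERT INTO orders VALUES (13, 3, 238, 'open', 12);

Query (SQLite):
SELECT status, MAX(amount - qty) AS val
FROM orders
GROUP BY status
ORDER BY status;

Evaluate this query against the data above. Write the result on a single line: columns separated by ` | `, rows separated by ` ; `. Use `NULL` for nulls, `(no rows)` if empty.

For each row compute amount - qty.
Group by status; take MAX of the expression per group.
  draft: ids {3} → MAX(amount - qty)=164
  open: ids {1, 6, 7, 10, 11, 13} → MAX(amount - qty)=242
  shipped: ids {2, 4, 5, 8, 9, 12} → MAX(amount - qty)=188

draft | 164 ; open | 242 ; shipped | 188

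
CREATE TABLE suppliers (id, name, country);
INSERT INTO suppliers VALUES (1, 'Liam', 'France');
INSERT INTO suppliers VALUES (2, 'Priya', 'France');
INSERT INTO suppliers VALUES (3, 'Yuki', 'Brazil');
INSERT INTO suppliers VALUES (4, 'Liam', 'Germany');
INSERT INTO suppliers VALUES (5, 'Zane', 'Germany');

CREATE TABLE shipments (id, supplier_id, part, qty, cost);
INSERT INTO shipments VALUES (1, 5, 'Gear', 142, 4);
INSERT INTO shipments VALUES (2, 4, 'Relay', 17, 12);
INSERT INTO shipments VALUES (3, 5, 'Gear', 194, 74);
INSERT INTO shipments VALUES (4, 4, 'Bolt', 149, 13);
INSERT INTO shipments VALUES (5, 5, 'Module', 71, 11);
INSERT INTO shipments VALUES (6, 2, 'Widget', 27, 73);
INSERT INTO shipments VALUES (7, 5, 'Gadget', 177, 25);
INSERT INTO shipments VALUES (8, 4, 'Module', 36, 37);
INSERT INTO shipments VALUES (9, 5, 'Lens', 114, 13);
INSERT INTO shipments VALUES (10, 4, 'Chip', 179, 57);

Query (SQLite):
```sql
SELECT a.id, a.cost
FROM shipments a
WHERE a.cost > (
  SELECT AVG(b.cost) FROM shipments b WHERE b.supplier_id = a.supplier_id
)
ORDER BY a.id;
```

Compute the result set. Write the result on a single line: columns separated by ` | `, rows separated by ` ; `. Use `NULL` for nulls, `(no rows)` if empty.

3 | 74 ; 8 | 37 ; 10 | 57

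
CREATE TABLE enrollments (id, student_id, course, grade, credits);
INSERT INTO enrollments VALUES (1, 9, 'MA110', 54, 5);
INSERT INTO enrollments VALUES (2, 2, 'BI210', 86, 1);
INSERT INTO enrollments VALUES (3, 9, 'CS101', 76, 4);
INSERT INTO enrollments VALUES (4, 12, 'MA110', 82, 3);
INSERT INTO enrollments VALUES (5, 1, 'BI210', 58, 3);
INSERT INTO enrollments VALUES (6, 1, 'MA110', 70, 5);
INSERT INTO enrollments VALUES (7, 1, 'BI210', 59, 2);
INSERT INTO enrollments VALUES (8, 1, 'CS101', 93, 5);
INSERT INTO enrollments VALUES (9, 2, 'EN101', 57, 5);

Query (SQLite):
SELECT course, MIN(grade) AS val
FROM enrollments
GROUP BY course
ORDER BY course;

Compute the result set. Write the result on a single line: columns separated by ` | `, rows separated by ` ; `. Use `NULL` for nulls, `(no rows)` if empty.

Partition enrollments by course; compute MIN(grade) within each group.
  BI210: ids {2, 5, 7} → MIN(grade)=58
  CS101: ids {3, 8} → MIN(grade)=76
  EN101: ids {9} → MIN(grade)=57
  MA110: ids {1, 4, 6} → MIN(grade)=54

BI210 | 58 ; CS101 | 76 ; EN101 | 57 ; MA110 | 54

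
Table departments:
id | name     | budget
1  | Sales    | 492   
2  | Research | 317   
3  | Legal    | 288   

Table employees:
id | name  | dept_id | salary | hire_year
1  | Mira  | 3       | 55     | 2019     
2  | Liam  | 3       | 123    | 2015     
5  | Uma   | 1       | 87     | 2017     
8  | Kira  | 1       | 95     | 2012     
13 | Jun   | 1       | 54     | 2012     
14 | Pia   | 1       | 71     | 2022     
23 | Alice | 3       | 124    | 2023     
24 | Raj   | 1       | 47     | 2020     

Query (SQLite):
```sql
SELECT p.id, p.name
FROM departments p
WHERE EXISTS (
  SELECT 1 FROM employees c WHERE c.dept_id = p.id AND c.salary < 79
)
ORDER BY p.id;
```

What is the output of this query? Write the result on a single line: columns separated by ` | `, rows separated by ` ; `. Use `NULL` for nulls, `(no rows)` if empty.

1 | Sales ; 3 | Legal

For each departments row, check whether any employees with matching dept_id has salary < 79.
Keep rows where that is true.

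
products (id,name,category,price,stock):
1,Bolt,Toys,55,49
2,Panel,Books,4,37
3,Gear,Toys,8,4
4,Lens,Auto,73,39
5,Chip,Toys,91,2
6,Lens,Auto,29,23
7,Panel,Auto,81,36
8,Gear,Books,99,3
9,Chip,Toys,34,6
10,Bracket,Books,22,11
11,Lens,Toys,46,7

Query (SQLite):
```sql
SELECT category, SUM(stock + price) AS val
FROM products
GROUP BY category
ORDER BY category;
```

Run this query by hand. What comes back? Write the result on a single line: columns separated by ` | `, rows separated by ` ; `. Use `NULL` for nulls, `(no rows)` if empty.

Auto | 281 ; Books | 176 ; Toys | 302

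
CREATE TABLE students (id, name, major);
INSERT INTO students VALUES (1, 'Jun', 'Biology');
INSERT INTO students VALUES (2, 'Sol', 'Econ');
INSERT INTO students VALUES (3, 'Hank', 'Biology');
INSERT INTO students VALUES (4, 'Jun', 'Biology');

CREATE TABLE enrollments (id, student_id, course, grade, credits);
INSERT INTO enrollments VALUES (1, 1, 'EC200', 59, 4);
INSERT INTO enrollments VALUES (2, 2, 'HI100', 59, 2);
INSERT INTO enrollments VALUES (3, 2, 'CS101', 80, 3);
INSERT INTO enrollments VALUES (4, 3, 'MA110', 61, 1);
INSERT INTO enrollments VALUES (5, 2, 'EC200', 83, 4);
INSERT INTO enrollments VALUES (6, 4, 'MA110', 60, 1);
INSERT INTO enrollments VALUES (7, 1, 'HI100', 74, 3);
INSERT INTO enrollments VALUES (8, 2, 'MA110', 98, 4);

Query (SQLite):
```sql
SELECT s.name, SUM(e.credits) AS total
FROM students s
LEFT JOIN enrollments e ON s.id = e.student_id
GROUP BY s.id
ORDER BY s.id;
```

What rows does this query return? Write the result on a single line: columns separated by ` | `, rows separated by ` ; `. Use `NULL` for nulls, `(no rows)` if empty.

LEFT JOIN keeps every students row; unmatched ones get NULL for enrollments columns.
Group by students.id and compute SUM(e.credits). SUM over an all-NULL group is NULL.
  1: ids {1, 7} → SUM(e.credits)=7
  2: ids {2, 3, 5, 8} → SUM(e.credits)=13
  3: ids {4} → SUM(e.credits)=1
  4: ids {6} → SUM(e.credits)=1

Jun | 7 ; Sol | 13 ; Hank | 1 ; Jun | 1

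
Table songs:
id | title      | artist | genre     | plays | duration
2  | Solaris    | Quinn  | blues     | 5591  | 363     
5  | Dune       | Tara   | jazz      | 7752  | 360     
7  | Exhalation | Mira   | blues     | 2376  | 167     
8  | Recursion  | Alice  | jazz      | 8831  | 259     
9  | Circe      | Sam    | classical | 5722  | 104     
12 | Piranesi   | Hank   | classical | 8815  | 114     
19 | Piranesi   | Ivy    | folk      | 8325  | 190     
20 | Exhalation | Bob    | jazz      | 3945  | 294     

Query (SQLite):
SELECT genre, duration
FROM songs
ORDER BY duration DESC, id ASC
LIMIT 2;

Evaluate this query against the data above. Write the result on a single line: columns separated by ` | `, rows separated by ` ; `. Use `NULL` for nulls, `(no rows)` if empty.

blues | 363 ; jazz | 360

Sort by duration desc, tiebreak id asc: (363, id=2), (360, id=5), (294, id=20), (259, id=8), (190, id=19) …. Take first 2.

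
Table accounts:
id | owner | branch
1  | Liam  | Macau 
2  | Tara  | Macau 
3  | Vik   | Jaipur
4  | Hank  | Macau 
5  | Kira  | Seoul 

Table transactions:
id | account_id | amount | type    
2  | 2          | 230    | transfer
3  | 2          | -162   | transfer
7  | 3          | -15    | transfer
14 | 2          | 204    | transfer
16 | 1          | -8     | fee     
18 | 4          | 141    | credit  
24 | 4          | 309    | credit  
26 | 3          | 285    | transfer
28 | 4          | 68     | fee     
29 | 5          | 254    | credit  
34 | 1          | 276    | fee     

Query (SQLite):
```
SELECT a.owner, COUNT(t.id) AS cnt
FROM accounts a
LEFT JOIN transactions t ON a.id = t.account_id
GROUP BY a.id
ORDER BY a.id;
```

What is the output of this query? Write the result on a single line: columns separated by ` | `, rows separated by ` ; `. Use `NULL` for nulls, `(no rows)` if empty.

Liam | 2 ; Tara | 3 ; Vik | 2 ; Hank | 3 ; Kira | 1

LEFT JOIN keeps every accounts row; unmatched ones get NULL for transactions columns.
Group by accounts.id and compute COUNT(t.id). COUNT(col) of an all-NULL group is 0.
  1: ids {16, 34} → COUNT(t.id)=2
  2: ids {2, 3, 14} → COUNT(t.id)=3
  3: ids {7, 26} → COUNT(t.id)=2
  4: ids {18, 24, 28} → COUNT(t.id)=3
  5: ids {29} → COUNT(t.id)=1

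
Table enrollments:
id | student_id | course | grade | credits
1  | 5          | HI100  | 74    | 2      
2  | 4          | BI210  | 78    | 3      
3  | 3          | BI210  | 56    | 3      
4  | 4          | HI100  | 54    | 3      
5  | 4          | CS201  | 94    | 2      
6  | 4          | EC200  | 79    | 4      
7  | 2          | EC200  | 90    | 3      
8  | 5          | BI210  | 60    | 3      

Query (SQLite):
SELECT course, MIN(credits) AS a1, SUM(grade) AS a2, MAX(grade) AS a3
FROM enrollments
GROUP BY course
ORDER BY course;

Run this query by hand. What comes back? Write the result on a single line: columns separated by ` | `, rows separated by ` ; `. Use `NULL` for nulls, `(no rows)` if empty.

BI210 | 3 | 194 | 78 ; CS201 | 2 | 94 | 94 ; EC200 | 3 | 169 | 90 ; HI100 | 2 | 128 | 74

Group enrollments by course.
Per group compute: MIN(credits), SUM(grade), MAX(grade).
  BI210: ids {2, 3, 8} → MIN(credits)=3, SUM(grade)=194, MAX(grade)=78
  CS201: ids {5} → MIN(credits)=2, SUM(grade)=94, MAX(grade)=94
  EC200: ids {6, 7} → MIN(credits)=3, SUM(grade)=169, MAX(grade)=90
  HI100: ids {1, 4} → MIN(credits)=2, SUM(grade)=128, MAX(grade)=74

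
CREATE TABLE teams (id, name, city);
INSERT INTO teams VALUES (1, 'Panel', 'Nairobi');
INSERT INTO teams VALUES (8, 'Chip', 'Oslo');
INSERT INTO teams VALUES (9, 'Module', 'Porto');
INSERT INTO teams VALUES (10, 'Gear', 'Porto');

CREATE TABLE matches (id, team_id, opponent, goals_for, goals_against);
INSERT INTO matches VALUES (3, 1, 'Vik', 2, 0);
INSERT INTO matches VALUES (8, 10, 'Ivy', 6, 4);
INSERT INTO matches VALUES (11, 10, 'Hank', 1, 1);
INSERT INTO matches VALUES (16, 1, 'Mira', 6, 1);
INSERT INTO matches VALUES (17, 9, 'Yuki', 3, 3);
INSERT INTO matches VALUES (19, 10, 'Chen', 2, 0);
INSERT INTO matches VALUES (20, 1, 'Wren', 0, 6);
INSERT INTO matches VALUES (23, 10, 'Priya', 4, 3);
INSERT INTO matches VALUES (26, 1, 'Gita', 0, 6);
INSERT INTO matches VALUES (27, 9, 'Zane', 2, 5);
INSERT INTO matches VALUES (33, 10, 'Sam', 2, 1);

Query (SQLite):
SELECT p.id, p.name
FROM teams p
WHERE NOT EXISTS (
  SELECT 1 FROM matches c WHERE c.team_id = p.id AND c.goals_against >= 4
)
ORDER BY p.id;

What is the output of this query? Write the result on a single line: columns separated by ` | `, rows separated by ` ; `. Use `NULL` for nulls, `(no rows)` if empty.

8 | Chip

For each teams row, check whether any matches with matching team_id has goals_against >= 4.
Keep rows where that is false.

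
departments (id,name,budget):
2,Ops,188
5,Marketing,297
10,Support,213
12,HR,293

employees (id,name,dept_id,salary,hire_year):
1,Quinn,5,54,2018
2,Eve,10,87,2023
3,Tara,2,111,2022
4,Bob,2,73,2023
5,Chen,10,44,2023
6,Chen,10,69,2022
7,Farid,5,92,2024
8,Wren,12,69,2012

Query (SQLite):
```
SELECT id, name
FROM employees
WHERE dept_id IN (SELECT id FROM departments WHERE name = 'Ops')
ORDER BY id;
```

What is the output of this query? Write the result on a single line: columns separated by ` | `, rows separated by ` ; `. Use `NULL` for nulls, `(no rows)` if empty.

Inner query: departments.id where name = 'Ops'.
Outer: keep employees rows whose dept_id is in that set.
Inner query → {2}

3 | Tara ; 4 | Bob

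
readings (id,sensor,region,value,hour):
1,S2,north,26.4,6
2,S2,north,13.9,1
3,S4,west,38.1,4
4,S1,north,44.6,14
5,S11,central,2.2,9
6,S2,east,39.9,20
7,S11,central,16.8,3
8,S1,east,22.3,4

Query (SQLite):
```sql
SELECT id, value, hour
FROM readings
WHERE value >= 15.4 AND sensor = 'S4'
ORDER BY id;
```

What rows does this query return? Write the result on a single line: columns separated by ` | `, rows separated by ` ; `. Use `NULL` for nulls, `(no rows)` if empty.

3 | 38.1 | 4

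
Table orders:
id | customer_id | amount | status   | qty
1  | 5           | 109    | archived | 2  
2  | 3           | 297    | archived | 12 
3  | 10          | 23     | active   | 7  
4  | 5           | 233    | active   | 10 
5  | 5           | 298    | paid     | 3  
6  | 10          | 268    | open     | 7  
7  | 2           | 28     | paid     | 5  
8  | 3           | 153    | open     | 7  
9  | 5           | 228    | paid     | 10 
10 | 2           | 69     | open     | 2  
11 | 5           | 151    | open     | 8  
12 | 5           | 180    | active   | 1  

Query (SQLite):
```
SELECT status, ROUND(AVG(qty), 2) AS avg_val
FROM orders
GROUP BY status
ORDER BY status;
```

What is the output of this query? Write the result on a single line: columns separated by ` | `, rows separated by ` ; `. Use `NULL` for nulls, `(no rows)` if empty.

active | 6 ; archived | 7 ; open | 6 ; paid | 6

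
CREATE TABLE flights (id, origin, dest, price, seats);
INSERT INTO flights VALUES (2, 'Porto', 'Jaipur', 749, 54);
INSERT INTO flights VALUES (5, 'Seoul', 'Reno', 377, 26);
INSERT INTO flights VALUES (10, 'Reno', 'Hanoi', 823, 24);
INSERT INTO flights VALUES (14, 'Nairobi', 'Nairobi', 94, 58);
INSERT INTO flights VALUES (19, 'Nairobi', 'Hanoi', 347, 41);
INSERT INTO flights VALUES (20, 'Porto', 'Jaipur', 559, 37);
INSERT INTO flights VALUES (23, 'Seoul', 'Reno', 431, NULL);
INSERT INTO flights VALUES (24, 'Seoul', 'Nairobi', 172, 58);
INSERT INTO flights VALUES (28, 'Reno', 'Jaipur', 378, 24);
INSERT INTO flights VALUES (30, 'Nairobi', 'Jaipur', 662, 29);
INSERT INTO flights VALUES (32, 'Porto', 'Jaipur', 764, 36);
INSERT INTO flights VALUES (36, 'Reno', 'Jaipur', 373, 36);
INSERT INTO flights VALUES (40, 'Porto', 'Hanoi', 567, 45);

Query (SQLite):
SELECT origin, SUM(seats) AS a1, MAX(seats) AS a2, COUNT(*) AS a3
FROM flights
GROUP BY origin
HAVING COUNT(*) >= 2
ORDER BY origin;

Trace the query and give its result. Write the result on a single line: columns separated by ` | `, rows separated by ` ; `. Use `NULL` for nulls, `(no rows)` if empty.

Nairobi | 128 | 58 | 3 ; Porto | 172 | 54 | 4 ; Reno | 84 | 36 | 3 ; Seoul | 84 | 58 | 3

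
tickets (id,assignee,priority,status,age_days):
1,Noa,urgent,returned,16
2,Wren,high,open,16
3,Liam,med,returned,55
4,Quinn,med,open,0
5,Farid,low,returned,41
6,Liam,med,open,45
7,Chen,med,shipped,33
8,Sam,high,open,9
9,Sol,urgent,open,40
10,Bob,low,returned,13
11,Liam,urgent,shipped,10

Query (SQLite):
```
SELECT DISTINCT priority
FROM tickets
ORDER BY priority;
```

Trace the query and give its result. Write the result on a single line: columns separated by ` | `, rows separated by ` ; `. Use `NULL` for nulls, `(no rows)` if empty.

high ; low ; med ; urgent

Collect distinct priority values from tickets.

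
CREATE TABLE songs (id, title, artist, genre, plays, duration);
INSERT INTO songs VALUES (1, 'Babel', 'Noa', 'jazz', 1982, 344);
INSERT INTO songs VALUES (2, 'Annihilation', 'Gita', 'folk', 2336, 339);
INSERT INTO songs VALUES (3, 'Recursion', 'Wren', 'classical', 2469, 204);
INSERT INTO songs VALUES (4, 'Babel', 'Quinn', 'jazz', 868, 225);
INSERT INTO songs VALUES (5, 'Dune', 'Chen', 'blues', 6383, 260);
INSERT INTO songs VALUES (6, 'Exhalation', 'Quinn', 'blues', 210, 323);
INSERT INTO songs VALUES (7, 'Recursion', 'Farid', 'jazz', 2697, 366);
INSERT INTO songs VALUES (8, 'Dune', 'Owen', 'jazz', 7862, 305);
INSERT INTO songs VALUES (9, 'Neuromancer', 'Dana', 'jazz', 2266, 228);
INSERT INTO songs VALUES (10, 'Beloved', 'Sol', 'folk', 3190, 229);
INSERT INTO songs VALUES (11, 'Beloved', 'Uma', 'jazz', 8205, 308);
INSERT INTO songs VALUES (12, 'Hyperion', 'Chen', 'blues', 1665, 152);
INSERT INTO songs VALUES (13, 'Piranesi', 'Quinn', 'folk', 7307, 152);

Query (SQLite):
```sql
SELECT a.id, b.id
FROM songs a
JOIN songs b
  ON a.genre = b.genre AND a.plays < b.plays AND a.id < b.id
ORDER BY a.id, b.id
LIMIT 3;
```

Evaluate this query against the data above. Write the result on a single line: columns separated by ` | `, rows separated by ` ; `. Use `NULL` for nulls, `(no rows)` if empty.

Pairs (a,b) with same genre, a.plays < b.plays, a.id < b.id.
genre groups: blues:{5,6,12} classical:{3} folk:{2,10,13} jazz:{1,4,7,8,9,11}
Ordered by (a.id, b.id); first 3.

1 | 7 ; 1 | 8 ; 1 | 9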